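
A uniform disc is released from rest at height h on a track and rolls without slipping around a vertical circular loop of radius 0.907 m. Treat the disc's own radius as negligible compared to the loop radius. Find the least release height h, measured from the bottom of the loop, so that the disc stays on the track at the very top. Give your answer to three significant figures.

The moment of inertia is (1/2)MR², giving k ≡ I/(MR²) = 0.5.
At the top, contact is just lost when gravity alone supplies the centripetal force: Mg = Mv_top²/r, i.e. v_top² = gr.
With ω = v/R, the kinetic energy at speed v is ½(1+k)Mv² = (3/4)Mv².
Energy conservation from release (height h) to the top (height 2r): Mgh = Mg(2r) + (3/4)M·gr.
Thus h_min = 2r + (1+k)r/2 = r(2 + 1.5/2) = 0.907 × 2.75 ≈ 2.49 m.

h_min ≈ 2.49 m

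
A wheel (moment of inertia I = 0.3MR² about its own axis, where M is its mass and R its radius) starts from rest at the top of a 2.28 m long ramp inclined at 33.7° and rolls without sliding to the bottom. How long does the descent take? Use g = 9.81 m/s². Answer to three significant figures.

Here I = 0.3MR², so the shape factor k = I/(MR²) = 0.3.
Translational: Mg sinθ − f = Ma. Rotational about the CM: fR = Iα = kMRa, so f = kMa.
Hence a = g sinθ/(1+k) = 9.81×sin33.7°/1.3 = 4.187 m/s².
Starting from rest, L = ½at², so t = √(2L/a) = √(2×2.28/4.187) ≈ 1.04 s.

t ≈ 1.04 s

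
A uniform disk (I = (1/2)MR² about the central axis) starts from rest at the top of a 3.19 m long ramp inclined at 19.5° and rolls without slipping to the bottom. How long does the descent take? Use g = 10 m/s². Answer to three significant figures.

t ≈ 1.69 s

Here I = (1/2)MR², so the shape factor k = I/(MR²) = 0.5.
Translational: Mg sinθ − f = Ma. Rotational about the CM: fR = Iα = kMRa, so f = kMa.
Hence a = g sinθ/(1+k) = 10×sin19.5°/1.5 = 2.225 m/s².
Starting from rest, L = ½at², so t = √(2L/a) = √(2×3.19/2.225) ≈ 1.69 s.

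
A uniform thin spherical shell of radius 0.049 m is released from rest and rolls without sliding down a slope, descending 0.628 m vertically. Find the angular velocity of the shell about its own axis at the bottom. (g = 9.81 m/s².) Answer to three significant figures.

With I = (2/3)MR², the ratio k = I/(MR²) is 2/3.
Pure rolling means v = ωR; then KE = ½Mv² + ½I(v/R)² = ½(1+k)Mv² = (5/6)Mv².
Energy conservation Mgh = ½(1+k)Mv² gives v = √(2gh/(1+k)) = √(2 × 9.81 × 0.628 / 1.667) = 2.719 m/s.
Then ω = v/R = 2.719 / 0.049 ≈ 55.5 rad/s.

ω ≈ 55.5 rad/s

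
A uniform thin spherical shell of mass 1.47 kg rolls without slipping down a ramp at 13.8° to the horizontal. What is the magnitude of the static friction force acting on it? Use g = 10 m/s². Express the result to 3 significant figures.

f ≈ 1.40 N

Here I = (2/3)MR², so the shape factor k = I/(MR²) = 2/3.
Along the incline Mg sinθ − f = Ma, and torque about the center fR = Iα = kMR²(a/R) gives f = kMa.
Combining, a = g sinθ/(1+k) and f = kMa = kMg sinθ/(1+k).
f = (2/3) × 1.47 × 10 × sin13.8° / 1.667 ≈ 1.40 N.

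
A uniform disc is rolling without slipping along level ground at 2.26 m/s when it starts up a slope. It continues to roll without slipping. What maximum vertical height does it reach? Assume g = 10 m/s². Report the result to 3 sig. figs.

h ≈ 0.383 m

Here I = (1/2)MR², so the shape factor k = I/(MR²) = 0.5.
Pure rolling means v = ωR; then KE = ½Mv² + ½I(v/R)² = ½(1+k)Mv² = (3/4)Mv².
At the top the kinetic energy is zero, so (3/4)Mv₀² = Mgh.
Thus h = (1+k)v₀²/(2g) = 1.5 × 2.26² / (2 × 10) ≈ 0.383 m.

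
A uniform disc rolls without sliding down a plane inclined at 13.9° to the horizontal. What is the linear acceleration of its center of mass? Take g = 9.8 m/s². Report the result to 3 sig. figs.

The moment of inertia is (1/2)MR², giving k ≡ I/(MR²) = 0.5.
Translational: Mg sinθ − f = Ma. Rotational about the CM: fR = Iα = kMRa, so f = kMa.
Eliminating f: Mg sinθ = (1+k)Ma, so a = g sinθ/(1+k) = 9.8 × sin13.9° / 1.5 ≈ 1.57 m/s².

a ≈ 1.57 m/s²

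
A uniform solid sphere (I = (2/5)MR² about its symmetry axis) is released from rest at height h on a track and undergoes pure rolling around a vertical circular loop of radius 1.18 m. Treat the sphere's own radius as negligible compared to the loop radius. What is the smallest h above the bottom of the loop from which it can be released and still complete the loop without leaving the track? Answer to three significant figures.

For this body I = (2/5)MR², i.e. k = I/(MR²) = 0.4.
At the top of the loop, the minimum-contact condition is Mg = Mv_top²/r, so v_top² = gr.
With ω = v/R, the kinetic energy at speed v is ½(1+k)Mv² = (7/10)Mv².
Energy conservation from release (height h) to the top (height 2r): Mgh = Mg(2r) + (7/10)M·gr.
Thus h_min = 2r + (1+k)r/2 = r(2 + 1.4/2) = 1.18 × 2.7 ≈ 3.19 m.

h_min ≈ 3.19 m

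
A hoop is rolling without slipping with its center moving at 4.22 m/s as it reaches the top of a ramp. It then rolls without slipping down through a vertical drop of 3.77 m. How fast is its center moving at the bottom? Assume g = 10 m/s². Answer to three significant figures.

v ≈ 7.45 m/s

The moment of inertia is MR², giving k ≡ I/(MR²) = 1.
Since it rolls without slipping, ω = v/R and KE = ½Mv² + ½Iω² = ½(1+k)Mv² = Mv².
Energy conservation: Mv₀² + Mgh = Mv², so v² = v₀² + 2gh/(1+k).
v = √(4.22² + 2×10×3.77/2) = √55.51 ≈ 7.45 m/s.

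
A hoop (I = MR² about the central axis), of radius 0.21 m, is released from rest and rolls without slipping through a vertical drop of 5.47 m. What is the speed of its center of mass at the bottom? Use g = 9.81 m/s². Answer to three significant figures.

v ≈ 7.33 m/s

With I = MR², the ratio k = I/(MR²) is 1.
Pure rolling means v = ωR; then KE = ½Mv² + ½I(v/R)² = ½(1+k)Mv² = Mv².
Setting Mgh = Mv² gives v = √(2gh/(1+k)) = √(2·9.81·5.47/2) ≈ 7.33 m/s.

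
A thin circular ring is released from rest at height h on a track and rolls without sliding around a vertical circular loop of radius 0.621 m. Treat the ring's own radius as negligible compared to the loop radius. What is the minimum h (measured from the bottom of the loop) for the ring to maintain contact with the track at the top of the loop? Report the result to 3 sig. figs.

h_min ≈ 1.86 m

For this body I = MR², i.e. k = I/(MR²) = 1.
At the top of the loop, the minimum-contact condition is Mg = Mv_top²/r, so v_top² = gr.
With ω = v/R, the kinetic energy at speed v is ½(1+k)Mv² = Mv².
Energy conservation from release (height h) to the top (height 2r): Mgh = Mg(2r) + M·gr.
Thus h_min = 2r + (1+k)r/2 = r(2 + 2/2) = 0.621 × 3 ≈ 1.86 m.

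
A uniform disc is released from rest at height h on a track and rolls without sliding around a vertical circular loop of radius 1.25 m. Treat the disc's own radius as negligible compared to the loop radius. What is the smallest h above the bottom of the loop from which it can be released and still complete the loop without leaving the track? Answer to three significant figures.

The moment of inertia is (1/2)MR², giving k ≡ I/(MR²) = 0.5.
At the top of the loop, the minimum-contact condition is Mg = Mv_top²/r, so v_top² = gr.
With ω = v/R, the kinetic energy at speed v is ½(1+k)Mv² = (3/4)Mv².
Energy conservation from release (height h) to the top (height 2r): Mgh = Mg(2r) + (3/4)M·gr.
Thus h_min = 2r + (1+k)r/2 = r(2 + 1.5/2) = 1.25 × 2.75 ≈ 3.44 m.

h_min ≈ 3.44 m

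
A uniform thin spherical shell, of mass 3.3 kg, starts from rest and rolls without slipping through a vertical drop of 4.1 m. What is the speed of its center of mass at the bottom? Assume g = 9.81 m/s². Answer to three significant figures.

Here I = (2/3)MR², so the shape factor k = I/(MR²) = 2/3.
Since it rolls without slipping, ω = v/R and KE = ½Mv² + ½Iω² = ½(1+k)Mv² = (5/6)Mv².
Energy conservation: Mgh = (5/6)Mv², so v = √(2gh/(1+k)) = √(2 × 9.81 × 4.1 / 1.667) ≈ 6.95 m/s.

v ≈ 6.95 m/s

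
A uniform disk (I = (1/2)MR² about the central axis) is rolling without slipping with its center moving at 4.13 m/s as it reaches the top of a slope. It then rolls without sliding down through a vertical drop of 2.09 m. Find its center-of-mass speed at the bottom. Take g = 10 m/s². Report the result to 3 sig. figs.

v ≈ 6.70 m/s

The moment of inertia is (1/2)MR², giving k ≡ I/(MR²) = 0.5.
Pure rolling means v = ωR; then KE = ½Mv² + ½I(v/R)² = ½(1+k)Mv² = (3/4)Mv².
Conserving energy between top and bottom: (3/4)Mv² = (3/4)Mv₀² + Mgh, hence v² = v₀² + 2gh/(1+k).
v = √(4.13² + 2×10×2.09/1.5) = √44.92 ≈ 6.70 m/s.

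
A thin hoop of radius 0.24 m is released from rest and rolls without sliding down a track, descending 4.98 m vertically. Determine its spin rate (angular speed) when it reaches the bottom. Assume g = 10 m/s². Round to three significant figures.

ω ≈ 29.4 rad/s

The moment of inertia is MR², giving k ≡ I/(MR²) = 1.
The rolling condition ω = v/R makes the rotational term ½I(v/R)² = ½kMv², so KE_total = ½(1+k)Mv² = Mv².
Energy conservation Mgh = ½(1+k)Mv² gives v = √(2gh/(1+k)) = √(2 × 10 × 4.98 / 2) = 7.057 m/s.
The angular speed follows from ω = v/R = 7.057/0.24 ≈ 29.4 rad/s.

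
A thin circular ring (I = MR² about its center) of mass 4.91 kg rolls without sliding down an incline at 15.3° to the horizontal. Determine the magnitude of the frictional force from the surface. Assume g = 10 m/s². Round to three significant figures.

The moment of inertia is MR², giving k ≡ I/(MR²) = 1.
Newton's second law down the slope: Mg sinθ − f = Ma. The torque equation fR = Iα (with α = a/R) gives f = kMa.
Combining, a = g sinθ/(1+k) and f = kMa = kMg sinθ/(1+k).
f = 1 × 4.91 × 10 × sin15.3° / 2 ≈ 6.48 N.

f ≈ 6.48 N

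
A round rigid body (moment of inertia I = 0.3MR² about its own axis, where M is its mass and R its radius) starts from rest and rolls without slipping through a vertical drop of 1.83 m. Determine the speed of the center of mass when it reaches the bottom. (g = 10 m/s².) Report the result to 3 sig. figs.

v ≈ 5.31 m/s

The moment of inertia is 0.3MR², giving k ≡ I/(MR²) = 0.3.
The rolling condition ω = v/R makes the rotational term ½I(v/R)² = ½kMv², so KE_total = ½(1+k)Mv² = (13/20)Mv².
Energy conservation: Mgh = (13/20)Mv², so v = √(2gh/(1+k)) = √(2 × 10 × 1.83 / 1.3) ≈ 5.31 m/s.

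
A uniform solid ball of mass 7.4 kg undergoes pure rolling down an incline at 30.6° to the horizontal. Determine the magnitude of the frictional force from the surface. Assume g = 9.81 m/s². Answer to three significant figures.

f ≈ 10.6 N

For this body I = (2/5)MR², i.e. k = I/(MR²) = 0.4.
Translational: Mg sinθ − f = Ma. Rotational about the CM: fR = Iα = kMRa, so f = kMa.
Combining, a = g sinθ/(1+k) and f = kMa = kMg sinθ/(1+k).
f = 0.4 × 7.4 × 9.81 × sin30.6° / 1.4 ≈ 10.6 N.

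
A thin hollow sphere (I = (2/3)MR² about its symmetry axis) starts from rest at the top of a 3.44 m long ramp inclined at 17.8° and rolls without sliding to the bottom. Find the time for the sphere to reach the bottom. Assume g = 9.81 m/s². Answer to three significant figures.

For this body I = (2/3)MR², i.e. k = I/(MR²) = 2/3.
Along the incline Mg sinθ − f = Ma, and torque about the center fR = Iα = kMR²(a/R) gives f = kMa.
Hence a = g sinθ/(1+k) = 9.81×sin17.8°/1.667 = 1.799 m/s².
Starting from rest, L = ½at², so t = √(2L/a) = √(2×3.44/1.799) ≈ 1.96 s.

t ≈ 1.96 s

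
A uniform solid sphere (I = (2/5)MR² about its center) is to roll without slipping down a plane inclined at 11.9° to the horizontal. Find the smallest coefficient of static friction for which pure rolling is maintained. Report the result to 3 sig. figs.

For this body I = (2/5)MR², i.e. k = I/(MR²) = 0.4.
Along the incline Mg sinθ − f = Ma, and torque about the center fR = Iα = kMR²(a/R) gives f = kMa.
These give a = g sinθ/(1+k) and the required friction f = kMg sinθ/(1+k).
With N = Mg cosθ, the no-slip condition f ≤ μN gives μ_min = f/N = k tanθ/(1+k).
μ_min = 0.4 × tan11.9° / 1.4 ≈ 0.0602.

μ_min ≈ 0.0602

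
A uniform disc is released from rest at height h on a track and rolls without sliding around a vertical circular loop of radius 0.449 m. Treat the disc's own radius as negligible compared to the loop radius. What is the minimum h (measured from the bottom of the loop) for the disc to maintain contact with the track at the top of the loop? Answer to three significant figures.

h_min ≈ 1.23 m

Here I = (1/2)MR², so the shape factor k = I/(MR²) = 0.5.
At the top, contact is just lost when gravity alone supplies the centripetal force: Mg = Mv_top²/r, i.e. v_top² = gr.
With ω = v/R, the kinetic energy at speed v is ½(1+k)Mv² = (3/4)Mv².
Energy conservation from release (height h) to the top (height 2r): Mgh = Mg(2r) + (3/4)M·gr.
Thus h_min = 2r + (1+k)r/2 = r(2 + 1.5/2) = 0.449 × 2.75 ≈ 1.23 m.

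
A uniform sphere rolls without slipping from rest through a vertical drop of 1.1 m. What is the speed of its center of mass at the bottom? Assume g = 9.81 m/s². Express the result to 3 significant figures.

v ≈ 3.93 m/s

The moment of inertia is (2/5)MR², giving k ≡ I/(MR²) = 0.4.
Pure rolling means v = ωR; then KE = ½Mv² + ½I(v/R)² = ½(1+k)Mv² = (7/10)Mv².
Energy conservation: Mgh = (7/10)Mv², so v = √(2gh/(1+k)) = √(2 × 9.81 × 1.1 / 1.4) ≈ 3.93 m/s.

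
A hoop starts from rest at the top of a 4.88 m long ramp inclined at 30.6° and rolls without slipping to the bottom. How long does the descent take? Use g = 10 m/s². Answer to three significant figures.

t ≈ 1.96 s

Here I = MR², so the shape factor k = I/(MR²) = 1.
Along the incline Mg sinθ − f = Ma, and torque about the center fR = Iα = kMR²(a/R) gives f = kMa.
Hence a = g sinθ/(1+k) = 10×sin30.6°/2 = 2.545 m/s².
Starting from rest, L = ½at², so t = √(2L/a) = √(2×4.88/2.545) ≈ 1.96 s.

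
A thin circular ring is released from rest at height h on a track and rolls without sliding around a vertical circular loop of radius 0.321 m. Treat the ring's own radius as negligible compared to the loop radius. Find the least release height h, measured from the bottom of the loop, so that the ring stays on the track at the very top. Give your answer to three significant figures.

With I = MR², the ratio k = I/(MR²) is 1.
At the top, contact is just lost when gravity alone supplies the centripetal force: Mg = Mv_top²/r, i.e. v_top² = gr.
With ω = v/R, the kinetic energy at speed v is ½(1+k)Mv² = Mv².
Energy conservation from release (height h) to the top (height 2r): Mgh = Mg(2r) + M·gr.
Thus h_min = 2r + (1+k)r/2 = r(2 + 2/2) = 0.321 × 3 ≈ 0.963 m.

h_min ≈ 0.963 m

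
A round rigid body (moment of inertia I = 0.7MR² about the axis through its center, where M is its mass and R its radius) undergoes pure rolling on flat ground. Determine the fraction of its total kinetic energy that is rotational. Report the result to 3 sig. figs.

With I = 0.7MR², the ratio k = I/(MR²) is 0.7.
With ω = v/R, KE_trans = ½Mv² and KE_rot = ½Iω² = ½kMv², so KE_total = ½(1+k)Mv².
The rotational fraction is therefore k/(1+k) = 0.7/1.7 ≈ 0.412.

fraction ≈ 0.412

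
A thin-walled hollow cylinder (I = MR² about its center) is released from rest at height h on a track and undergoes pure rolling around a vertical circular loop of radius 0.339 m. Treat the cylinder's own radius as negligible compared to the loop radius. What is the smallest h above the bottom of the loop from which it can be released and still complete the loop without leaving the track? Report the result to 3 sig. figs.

For this body I = MR², i.e. k = I/(MR²) = 1.
At the top of the loop, the minimum-contact condition is Mg = Mv_top²/r, so v_top² = gr.
With ω = v/R, the kinetic energy at speed v is ½(1+k)Mv² = Mv².
Energy conservation from release (height h) to the top (height 2r): Mgh = Mg(2r) + M·gr.
Thus h_min = 2r + (1+k)r/2 = r(2 + 2/2) = 0.339 × 3 ≈ 1.02 m.

h_min ≈ 1.02 m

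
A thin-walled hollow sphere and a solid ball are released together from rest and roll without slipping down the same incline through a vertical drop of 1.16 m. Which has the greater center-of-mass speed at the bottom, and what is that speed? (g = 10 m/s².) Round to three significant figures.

For rolling without slipping, Mgh = ½(1+k)Mv² where k = I/(MR²), so v = √(2gh/(1+k)).
Thin-walled hollow sphere: k = 2/3, giving v = √(2×10×1.16/1.667) = 3.731 m/s.
Solid ball: k = 0.4, giving v = √(2×10×1.16/1.4) = 4.071 m/s.
The smaller k wins: the solid ball, at ≈ 4.07 m/s.

the solid ball, at v ≈ 4.07 m/s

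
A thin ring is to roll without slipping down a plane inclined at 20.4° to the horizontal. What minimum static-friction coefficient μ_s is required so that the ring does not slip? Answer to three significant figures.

μ_min ≈ 0.186

With I = MR², the ratio k = I/(MR²) is 1.
Newton's second law down the slope: Mg sinθ − f = Ma. The torque equation fR = Iα (with α = a/R) gives f = kMa.
These give a = g sinθ/(1+k) and the required friction f = kMg sinθ/(1+k).
The normal force is N = Mg cosθ, so μ_min = f/N = k tanθ/(1+k).
μ_min = 1 × tan20.4° / 2 ≈ 0.186.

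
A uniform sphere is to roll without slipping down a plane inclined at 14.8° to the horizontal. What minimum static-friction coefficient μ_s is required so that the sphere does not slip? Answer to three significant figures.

The moment of inertia is (2/5)MR², giving k ≡ I/(MR²) = 0.4.
Newton's second law down the slope: Mg sinθ − f = Ma. The torque equation fR = Iα (with α = a/R) gives f = kMa.
These give a = g sinθ/(1+k) and the required friction f = kMg sinθ/(1+k).
With N = Mg cosθ, the no-slip condition f ≤ μN gives μ_min = f/N = k tanθ/(1+k).
μ_min = 0.4 × tan14.8° / 1.4 ≈ 0.0755.

μ_min ≈ 0.0755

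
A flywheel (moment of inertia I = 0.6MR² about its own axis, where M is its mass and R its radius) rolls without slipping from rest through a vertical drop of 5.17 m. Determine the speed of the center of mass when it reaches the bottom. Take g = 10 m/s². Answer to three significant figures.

v ≈ 8.04 m/s

For this body I = 0.6MR², i.e. k = I/(MR²) = 0.6.
Pure rolling means v = ωR; then KE = ½Mv² + ½I(v/R)² = ½(1+k)Mv² = (4/5)Mv².
Energy conservation: Mgh = (4/5)Mv², so v = √(2gh/(1+k)) = √(2 × 10 × 5.17 / 1.6) ≈ 8.04 m/s.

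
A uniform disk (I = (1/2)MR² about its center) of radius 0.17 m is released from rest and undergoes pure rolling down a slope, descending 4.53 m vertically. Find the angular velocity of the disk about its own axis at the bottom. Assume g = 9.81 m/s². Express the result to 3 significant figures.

ω ≈ 45.3 rad/s

Here I = (1/2)MR², so the shape factor k = I/(MR²) = 0.5.
Pure rolling means v = ωR; then KE = ½Mv² + ½I(v/R)² = ½(1+k)Mv² = (3/4)Mv².
Energy conservation Mgh = ½(1+k)Mv² gives v = √(2gh/(1+k)) = √(2 × 9.81 × 4.53 / 1.5) = 7.698 m/s.
Then ω = v/R = 7.698 / 0.17 ≈ 45.3 rad/s.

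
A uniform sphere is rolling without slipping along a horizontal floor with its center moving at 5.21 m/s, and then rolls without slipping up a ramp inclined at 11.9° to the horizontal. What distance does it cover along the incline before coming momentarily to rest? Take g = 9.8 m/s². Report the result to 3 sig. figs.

d ≈ 9.40 m

Here I = (2/5)MR², so the shape factor k = I/(MR²) = 0.4.
Since it rolls without slipping, ω = v/R and KE = ½Mv² + ½Iω² = ½(1+k)Mv² = (7/10)Mv².
Setting this equal to Mgh gives the vertical rise h = (1+k)v₀²/(2g) = 1.4×5.21²/(2×9.8) = 1.939 m.
The distance along the slope is d = h/sinθ = 1.939/sin11.9° ≈ 9.40 m.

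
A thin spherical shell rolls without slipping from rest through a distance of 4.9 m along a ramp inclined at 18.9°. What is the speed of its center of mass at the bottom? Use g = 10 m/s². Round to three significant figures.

With I = (2/3)MR², the ratio k = I/(MR²) is 2/3.
The rolling condition ω = v/R makes the rotational term ½I(v/R)² = ½kMv², so KE_total = ½(1+k)Mv² = (5/6)Mv².
The vertical drop is h = L sinθ = 4.9 × sin18.9° = 1.587 m.
Energy conservation: Mgh = (5/6)Mv², so v = √(2gh/(1+k)) = √(2 × 10 × 1.587 / 1.667) ≈ 4.36 m/s.

v ≈ 4.36 m/s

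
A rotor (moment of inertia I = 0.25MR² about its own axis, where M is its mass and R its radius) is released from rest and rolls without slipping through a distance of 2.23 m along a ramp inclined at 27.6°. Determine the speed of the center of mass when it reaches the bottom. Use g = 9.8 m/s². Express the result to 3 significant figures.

With I = 0.25MR², the ratio k = I/(MR²) is 0.25.
Pure rolling means v = ωR; then KE = ½Mv² + ½I(v/R)² = ½(1+k)Mv² = (5/8)Mv².
The vertical drop is h = L sinθ = 2.23 × sin27.6° = 1.033 m.
Energy conservation: Mgh = (5/8)Mv², so v = √(2gh/(1+k)) = √(2 × 9.8 × 1.033 / 1.25) ≈ 4.02 m/s.

v ≈ 4.02 m/s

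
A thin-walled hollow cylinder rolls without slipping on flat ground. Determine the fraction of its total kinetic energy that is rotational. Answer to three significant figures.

For this body I = MR², i.e. k = I/(MR²) = 1.
Since ω = v/R, the translational part is ½Mv² and the rotational part is ½I(v/R)² = ½kMv²; the total is ½(1+k)Mv².
The rotational fraction is therefore k/(1+k) = 1/2 ≈ 0.500.

fraction ≈ 0.500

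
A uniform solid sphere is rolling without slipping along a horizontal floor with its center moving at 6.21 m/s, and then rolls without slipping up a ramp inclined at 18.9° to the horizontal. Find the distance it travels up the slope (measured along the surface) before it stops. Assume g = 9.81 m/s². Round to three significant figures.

The moment of inertia is (2/5)MR², giving k ≡ I/(MR²) = 0.4.
Pure rolling means v = ωR; then KE = ½Mv² + ½I(v/R)² = ½(1+k)Mv² = (7/10)Mv².
Setting this equal to Mgh gives the vertical rise h = (1+k)v₀²/(2g) = 1.4×6.21²/(2×9.81) = 2.752 m.
Along the incline, d = h/sinθ = 2.752/sin18.9° ≈ 8.50 m.

d ≈ 8.50 m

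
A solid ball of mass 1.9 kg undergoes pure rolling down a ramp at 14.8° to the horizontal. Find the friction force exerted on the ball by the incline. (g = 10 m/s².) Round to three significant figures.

f ≈ 1.39 N

Here I = (2/5)MR², so the shape factor k = I/(MR²) = 0.4.
Translational: Mg sinθ − f = Ma. Rotational about the CM: fR = Iα = kMRa, so f = kMa.
Combining, a = g sinθ/(1+k) and f = kMa = kMg sinθ/(1+k).
f = 0.4 × 1.9 × 10 × sin14.8° / 1.4 ≈ 1.39 N.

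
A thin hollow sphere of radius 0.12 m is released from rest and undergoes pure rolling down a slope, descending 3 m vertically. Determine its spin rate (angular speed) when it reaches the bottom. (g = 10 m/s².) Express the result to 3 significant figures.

Here I = (2/3)MR², so the shape factor k = I/(MR²) = 2/3.
Pure rolling means v = ωR; then KE = ½Mv² + ½I(v/R)² = ½(1+k)Mv² = (5/6)Mv².
Energy conservation Mgh = ½(1+k)Mv² gives v = √(2gh/(1+k)) = √(2 × 10 × 3 / 1.667) = 6 m/s.
The angular speed follows from ω = v/R = 6/0.12 ≈ 50.0 rad/s.

ω ≈ 50.0 rad/s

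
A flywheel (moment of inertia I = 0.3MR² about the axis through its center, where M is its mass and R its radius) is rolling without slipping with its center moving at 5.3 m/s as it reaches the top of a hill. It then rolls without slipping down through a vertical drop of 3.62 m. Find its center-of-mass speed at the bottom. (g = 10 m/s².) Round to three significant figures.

v ≈ 9.15 m/s

For this body I = 0.3MR², i.e. k = I/(MR²) = 0.3.
Rolling without slipping gives ω = v/R, so the total kinetic energy is ½Mv² + ½Iω² = ½(1+k)Mv² = (13/20)Mv².
Energy conservation: (13/20)Mv₀² + Mgh = (13/20)Mv², so v² = v₀² + 2gh/(1+k).
v = √(5.3² + 2×10×3.62/1.3) = √83.78 ≈ 9.15 m/s.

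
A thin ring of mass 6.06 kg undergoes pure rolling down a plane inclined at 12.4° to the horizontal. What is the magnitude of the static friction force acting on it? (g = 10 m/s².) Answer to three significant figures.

For this body I = MR², i.e. k = I/(MR²) = 1.
Translational: Mg sinθ − f = Ma. Rotational about the CM: fR = Iα = kMRa, so f = kMa.
Combining, a = g sinθ/(1+k) and f = kMa = kMg sinθ/(1+k).
f = 1 × 6.06 × 10 × sin12.4° / 2 ≈ 6.51 N.

f ≈ 6.51 N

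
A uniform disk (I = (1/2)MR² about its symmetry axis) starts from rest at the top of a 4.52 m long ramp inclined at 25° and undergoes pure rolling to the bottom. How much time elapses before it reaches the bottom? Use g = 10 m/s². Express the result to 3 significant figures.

With I = (1/2)MR², the ratio k = I/(MR²) is 0.5.
Along the incline Mg sinθ − f = Ma, and torque about the center fR = Iα = kMR²(a/R) gives f = kMa.
Hence a = g sinθ/(1+k) = 10×sin25°/1.5 = 2.817 m/s².
With constant a from rest, t = √(2L/a) = √(2·4.52/2.817) ≈ 1.79 s.

t ≈ 1.79 s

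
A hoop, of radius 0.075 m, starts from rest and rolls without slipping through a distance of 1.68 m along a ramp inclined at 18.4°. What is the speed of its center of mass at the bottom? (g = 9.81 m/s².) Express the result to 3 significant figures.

The moment of inertia is MR², giving k ≡ I/(MR²) = 1.
Since it rolls without slipping, ω = v/R and KE = ½Mv² + ½Iω² = ½(1+k)Mv² = Mv².
The vertical drop is h = L sinθ = 1.68 × sin18.4° = 0.5303 m.
Setting Mgh = Mv² gives v = √(2gh/(1+k)) = √(2·9.81·0.5303/2) ≈ 2.28 m/s.

v ≈ 2.28 m/s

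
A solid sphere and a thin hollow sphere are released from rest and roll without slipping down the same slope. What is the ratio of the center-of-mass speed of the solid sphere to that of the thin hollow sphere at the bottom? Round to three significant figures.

Each satisfies Mgh = ½(1+k)Mv² with k = I/(MR²), so v ∝ 1/√(1+k).
For the solid sphere k = 0.4; for the thin hollow sphere k = 2/3.
v₁/v₂ = √((1+k₂)/(1+k₁)) = √(1.667/1.4) ≈ 1.09.

v_ratio ≈ 1.09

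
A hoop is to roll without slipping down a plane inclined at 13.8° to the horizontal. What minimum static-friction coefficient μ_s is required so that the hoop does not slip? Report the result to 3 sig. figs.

The moment of inertia is MR², giving k ≡ I/(MR²) = 1.
Newton's second law down the slope: Mg sinθ − f = Ma. The torque equation fR = Iα (with α = a/R) gives f = kMa.
These give a = g sinθ/(1+k) and the required friction f = kMg sinθ/(1+k).
With N = Mg cosθ, the no-slip condition f ≤ μN gives μ_min = f/N = k tanθ/(1+k).
μ_min = 1 × tan13.8° / 2 ≈ 0.123.

μ_min ≈ 0.123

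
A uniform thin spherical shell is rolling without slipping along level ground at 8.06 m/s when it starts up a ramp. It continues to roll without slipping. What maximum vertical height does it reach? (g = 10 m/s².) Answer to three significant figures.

h ≈ 5.41 m

Here I = (2/3)MR², so the shape factor k = I/(MR²) = 2/3.
Since it rolls without slipping, ω = v/R and KE = ½Mv² + ½Iω² = ½(1+k)Mv² = (5/6)Mv².
All of this converts to potential energy at the highest point: (5/6)Mv₀² = Mgh.
Thus h = (1+k)v₀²/(2g) = 1.667 × 8.06² / (2 × 10) ≈ 5.41 m.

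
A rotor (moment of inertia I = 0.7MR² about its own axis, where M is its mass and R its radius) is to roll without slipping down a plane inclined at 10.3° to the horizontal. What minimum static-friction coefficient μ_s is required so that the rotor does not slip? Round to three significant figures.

Here I = 0.7MR², so the shape factor k = I/(MR²) = 0.7.
Translational: Mg sinθ − f = Ma. Rotational about the CM: fR = Iα = kMRa, so f = kMa.
These give a = g sinθ/(1+k) and the required friction f = kMg sinθ/(1+k).
The normal force is N = Mg cosθ, so μ_min = f/N = k tanθ/(1+k).
μ_min = 0.7 × tan10.3° / 1.7 ≈ 0.0748.

μ_min ≈ 0.0748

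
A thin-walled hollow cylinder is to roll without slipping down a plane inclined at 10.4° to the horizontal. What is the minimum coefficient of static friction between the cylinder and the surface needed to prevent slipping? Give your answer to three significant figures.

μ_min ≈ 0.0918

Here I = MR², so the shape factor k = I/(MR²) = 1.
Newton's second law down the slope: Mg sinθ − f = Ma. The torque equation fR = Iα (with α = a/R) gives f = kMa.
These give a = g sinθ/(1+k) and the required friction f = kMg sinθ/(1+k).
The normal force is N = Mg cosθ, so μ_min = f/N = k tanθ/(1+k).
μ_min = 1 × tan10.4° / 2 ≈ 0.0918.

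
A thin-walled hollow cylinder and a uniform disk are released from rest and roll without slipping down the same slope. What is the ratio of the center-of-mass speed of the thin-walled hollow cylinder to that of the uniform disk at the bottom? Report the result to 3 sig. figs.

v_ratio ≈ 0.866

Each satisfies Mgh = ½(1+k)Mv² with k = I/(MR²), so v ∝ 1/√(1+k).
For the thin-walled hollow cylinder k = 1; for the uniform disk k = 0.5.
v₁/v₂ = √((1+k₂)/(1+k₁)) = √(1.5/2) ≈ 0.866.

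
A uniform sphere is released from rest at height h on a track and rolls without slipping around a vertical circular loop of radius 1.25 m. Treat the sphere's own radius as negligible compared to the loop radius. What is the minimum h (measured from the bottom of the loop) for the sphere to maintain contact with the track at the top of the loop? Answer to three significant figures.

With I = (2/5)MR², the ratio k = I/(MR²) is 0.4.
At the top, contact is just lost when gravity alone supplies the centripetal force: Mg = Mv_top²/r, i.e. v_top² = gr.
With ω = v/R, the kinetic energy at speed v is ½(1+k)Mv² = (7/10)Mv².
Energy conservation from release (height h) to the top (height 2r): Mgh = Mg(2r) + (7/10)M·gr.
Thus h_min = 2r + (1+k)r/2 = r(2 + 1.4/2) = 1.25 × 2.7 ≈ 3.38 m.

h_min ≈ 3.38 m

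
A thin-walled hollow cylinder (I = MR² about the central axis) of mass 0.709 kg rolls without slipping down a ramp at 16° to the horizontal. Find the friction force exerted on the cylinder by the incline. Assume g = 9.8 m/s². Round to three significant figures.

For this body I = MR², i.e. k = I/(MR²) = 1.
Newton's second law down the slope: Mg sinθ − f = Ma. The torque equation fR = Iα (with α = a/R) gives f = kMa.
Combining, a = g sinθ/(1+k) and f = kMa = kMg sinθ/(1+k).
f = 1 × 0.709 × 9.8 × sin16° / 2 ≈ 0.958 N.

f ≈ 0.958 N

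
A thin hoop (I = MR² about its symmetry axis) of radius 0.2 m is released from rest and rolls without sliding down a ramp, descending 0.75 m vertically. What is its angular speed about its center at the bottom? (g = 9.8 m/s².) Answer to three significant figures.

Here I = MR², so the shape factor k = I/(MR²) = 1.
Rolling without slipping gives ω = v/R, so the total kinetic energy is ½Mv² + ½Iω² = ½(1+k)Mv² = Mv².
Energy conservation Mgh = ½(1+k)Mv² gives v = √(2gh/(1+k)) = √(2 × 9.8 × 0.75 / 2) = 2.711 m/s.
The angular speed follows from ω = v/R = 2.711/0.2 ≈ 13.6 rad/s.

ω ≈ 13.6 rad/s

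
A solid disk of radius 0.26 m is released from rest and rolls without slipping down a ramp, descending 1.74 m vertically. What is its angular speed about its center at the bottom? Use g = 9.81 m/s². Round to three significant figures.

ω ≈ 18.3 rad/s

Here I = (1/2)MR², so the shape factor k = I/(MR²) = 0.5.
Rolling without slipping gives ω = v/R, so the total kinetic energy is ½Mv² + ½Iω² = ½(1+k)Mv² = (3/4)Mv².
Energy conservation Mgh = ½(1+k)Mv² gives v = √(2gh/(1+k)) = √(2 × 9.81 × 1.74 / 1.5) = 4.771 m/s.
Then ω = v/R = 4.771 / 0.26 ≈ 18.3 rad/s.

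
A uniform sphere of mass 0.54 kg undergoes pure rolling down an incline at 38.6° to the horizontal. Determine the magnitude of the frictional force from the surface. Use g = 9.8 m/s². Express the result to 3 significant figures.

f ≈ 0.943 N

For this body I = (2/5)MR², i.e. k = I/(MR²) = 0.4.
Along the incline Mg sinθ − f = Ma, and torque about the center fR = Iα = kMR²(a/R) gives f = kMa.
Combining, a = g sinθ/(1+k) and f = kMa = kMg sinθ/(1+k).
f = 0.4 × 0.54 × 9.8 × sin38.6° / 1.4 ≈ 0.943 N.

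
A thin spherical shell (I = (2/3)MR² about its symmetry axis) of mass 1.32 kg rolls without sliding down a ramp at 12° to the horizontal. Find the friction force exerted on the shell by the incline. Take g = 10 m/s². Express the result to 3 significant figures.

With I = (2/3)MR², the ratio k = I/(MR²) is 2/3.
Translational: Mg sinθ − f = Ma. Rotational about the CM: fR = Iα = kMRa, so f = kMa.
Combining, a = g sinθ/(1+k) and f = kMa = kMg sinθ/(1+k).
f = (2/3) × 1.32 × 10 × sin12° / 1.667 ≈ 1.10 N.

f ≈ 1.10 N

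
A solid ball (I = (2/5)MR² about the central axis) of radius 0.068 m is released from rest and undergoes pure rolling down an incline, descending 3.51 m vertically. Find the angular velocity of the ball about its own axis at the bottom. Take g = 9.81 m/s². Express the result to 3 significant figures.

ω ≈ 103 rad/s

Here I = (2/5)MR², so the shape factor k = I/(MR²) = 0.4.
Pure rolling means v = ωR; then KE = ½Mv² + ½I(v/R)² = ½(1+k)Mv² = (7/10)Mv².
Energy conservation Mgh = ½(1+k)Mv² gives v = √(2gh/(1+k)) = √(2 × 9.81 × 3.51 / 1.4) = 7.014 m/s.
Then ω = v/R = 7.014 / 0.068 ≈ 103 rad/s.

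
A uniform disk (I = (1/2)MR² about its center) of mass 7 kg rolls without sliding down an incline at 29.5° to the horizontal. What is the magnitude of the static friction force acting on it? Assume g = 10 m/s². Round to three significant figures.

For this body I = (1/2)MR², i.e. k = I/(MR²) = 0.5.
Newton's second law down the slope: Mg sinθ − f = Ma. The torque equation fR = Iα (with α = a/R) gives f = kMa.
Combining, a = g sinθ/(1+k) and f = kMa = kMg sinθ/(1+k).
f = 0.5 × 7 × 10 × sin29.5° / 1.5 ≈ 11.5 N.

f ≈ 11.5 N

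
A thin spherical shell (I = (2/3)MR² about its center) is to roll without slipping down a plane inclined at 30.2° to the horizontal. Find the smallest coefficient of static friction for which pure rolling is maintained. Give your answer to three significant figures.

μ_min ≈ 0.233

The moment of inertia is (2/3)MR², giving k ≡ I/(MR²) = 2/3.
Newton's second law down the slope: Mg sinθ − f = Ma. The torque equation fR = Iα (with α = a/R) gives f = kMa.
These give a = g sinθ/(1+k) and the required friction f = kMg sinθ/(1+k).
The normal force is N = Mg cosθ, so μ_min = f/N = k tanθ/(1+k).
μ_min = (2/3) × tan30.2° / 1.667 ≈ 0.233.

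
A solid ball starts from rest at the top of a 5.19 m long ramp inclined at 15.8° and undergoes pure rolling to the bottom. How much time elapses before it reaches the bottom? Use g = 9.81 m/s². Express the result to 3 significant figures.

t ≈ 2.33 s

For this body I = (2/5)MR², i.e. k = I/(MR²) = 0.4.
Translational: Mg sinθ − f = Ma. Rotational about the CM: fR = Iα = kMRa, so f = kMa.
Hence a = g sinθ/(1+k) = 9.81×sin15.8°/1.4 = 1.908 m/s².
With constant a from rest, t = √(2L/a) = √(2·5.19/1.908) ≈ 2.33 s.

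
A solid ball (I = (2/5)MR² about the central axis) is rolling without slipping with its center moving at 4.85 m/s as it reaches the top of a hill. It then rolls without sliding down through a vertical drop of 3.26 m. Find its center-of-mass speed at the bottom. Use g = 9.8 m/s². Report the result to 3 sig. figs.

v ≈ 8.32 m/s

The moment of inertia is (2/5)MR², giving k ≡ I/(MR²) = 0.4.
Since it rolls without slipping, ω = v/R and KE = ½Mv² + ½Iω² = ½(1+k)Mv² = (7/10)Mv².
Conserving energy between top and bottom: (7/10)Mv² = (7/10)Mv₀² + Mgh, hence v² = v₀² + 2gh/(1+k).
v = √(4.85² + 2×9.8×3.26/1.4) = √69.16 ≈ 8.32 m/s.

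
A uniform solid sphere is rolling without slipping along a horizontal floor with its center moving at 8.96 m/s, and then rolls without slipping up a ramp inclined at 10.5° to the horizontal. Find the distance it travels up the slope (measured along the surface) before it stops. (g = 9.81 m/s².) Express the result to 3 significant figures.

d ≈ 31.4 m

With I = (2/5)MR², the ratio k = I/(MR²) is 0.4.
Since it rolls without slipping, ω = v/R and KE = ½Mv² + ½Iω² = ½(1+k)Mv² = (7/10)Mv².
Setting this equal to Mgh gives the vertical rise h = (1+k)v₀²/(2g) = 1.4×8.96²/(2×9.81) = 5.729 m.
The distance along the slope is d = h/sinθ = 5.729/sin10.5° ≈ 31.4 m.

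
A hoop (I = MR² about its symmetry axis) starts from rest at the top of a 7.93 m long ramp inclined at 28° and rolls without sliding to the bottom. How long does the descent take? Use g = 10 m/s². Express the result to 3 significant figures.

t ≈ 2.60 s

With I = MR², the ratio k = I/(MR²) is 1.
Along the incline Mg sinθ − f = Ma, and torque about the center fR = Iα = kMR²(a/R) gives f = kMa.
Hence a = g sinθ/(1+k) = 10×sin28°/2 = 2.347 m/s².
With constant a from rest, t = √(2L/a) = √(2·7.93/2.347) ≈ 2.60 s.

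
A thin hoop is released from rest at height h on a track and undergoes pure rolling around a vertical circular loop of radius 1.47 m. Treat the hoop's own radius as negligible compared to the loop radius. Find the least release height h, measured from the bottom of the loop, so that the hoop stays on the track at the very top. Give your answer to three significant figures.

Here I = MR², so the shape factor k = I/(MR²) = 1.
At the top of the loop, the minimum-contact condition is Mg = Mv_top²/r, so v_top² = gr.
With ω = v/R, the kinetic energy at speed v is ½(1+k)Mv² = Mv².
Energy conservation from release (height h) to the top (height 2r): Mgh = Mg(2r) + M·gr.
Thus h_min = 2r + (1+k)r/2 = r(2 + 2/2) = 1.47 × 3 ≈ 4.41 m.

h_min ≈ 4.41 m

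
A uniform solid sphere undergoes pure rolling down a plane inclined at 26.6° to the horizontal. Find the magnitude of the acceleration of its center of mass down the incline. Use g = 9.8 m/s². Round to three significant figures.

Here I = (2/5)MR², so the shape factor k = I/(MR²) = 0.4.
Newton's second law down the slope: Mg sinθ − f = Ma. The torque equation fR = Iα (with α = a/R) gives f = kMa.
Eliminating f: Mg sinθ = (1+k)Ma, so a = g sinθ/(1+k) = 9.8 × sin26.6° / 1.4 ≈ 3.13 m/s².

a ≈ 3.13 m/s²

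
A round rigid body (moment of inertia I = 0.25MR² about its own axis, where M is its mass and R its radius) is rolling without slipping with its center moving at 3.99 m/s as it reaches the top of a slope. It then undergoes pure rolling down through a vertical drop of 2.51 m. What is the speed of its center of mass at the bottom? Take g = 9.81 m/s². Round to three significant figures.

The moment of inertia is 0.25MR², giving k ≡ I/(MR²) = 0.25.
Rolling without slipping gives ω = v/R, so the total kinetic energy is ½Mv² + ½Iω² = ½(1+k)Mv² = (5/8)Mv².
Energy conservation: (5/8)Mv₀² + Mgh = (5/8)Mv², so v² = v₀² + 2gh/(1+k).
v = √(3.99² + 2×9.81×2.51/1.25) = √55.32 ≈ 7.44 m/s.

v ≈ 7.44 m/s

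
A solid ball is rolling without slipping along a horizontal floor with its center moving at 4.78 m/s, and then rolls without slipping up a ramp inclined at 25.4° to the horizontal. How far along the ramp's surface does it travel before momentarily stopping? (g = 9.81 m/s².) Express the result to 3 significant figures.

d ≈ 3.80 m

For this body I = (2/5)MR², i.e. k = I/(MR²) = 0.4.
Pure rolling means v = ωR; then KE = ½Mv² + ½I(v/R)² = ½(1+k)Mv² = (7/10)Mv².
Setting this equal to Mgh gives the vertical rise h = (1+k)v₀²/(2g) = 1.4×4.78²/(2×9.81) = 1.63 m.
Along the incline, d = h/sinθ = 1.63/sin25.4° ≈ 3.80 m.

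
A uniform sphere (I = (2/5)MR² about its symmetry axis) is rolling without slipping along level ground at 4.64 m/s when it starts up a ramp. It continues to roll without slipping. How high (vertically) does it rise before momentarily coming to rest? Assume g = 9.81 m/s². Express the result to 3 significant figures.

h ≈ 1.54 m

Here I = (2/5)MR², so the shape factor k = I/(MR²) = 0.4.
Pure rolling means v = ωR; then KE = ½Mv² + ½I(v/R)² = ½(1+k)Mv² = (7/10)Mv².
All of this converts to potential energy at the highest point: (7/10)Mv₀² = Mgh.
Thus h = (1+k)v₀²/(2g) = 1.4 × 4.64² / (2 × 9.81) ≈ 1.54 m.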